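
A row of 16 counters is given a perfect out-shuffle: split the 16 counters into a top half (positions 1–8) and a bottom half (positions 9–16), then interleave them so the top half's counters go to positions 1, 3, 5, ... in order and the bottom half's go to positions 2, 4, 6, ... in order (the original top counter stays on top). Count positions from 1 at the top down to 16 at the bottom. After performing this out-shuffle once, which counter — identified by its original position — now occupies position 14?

15

Work backwards from position 14, undoing one out-shuffle at a time:
14 ← 15
So the counter now at position 14 started at position 15.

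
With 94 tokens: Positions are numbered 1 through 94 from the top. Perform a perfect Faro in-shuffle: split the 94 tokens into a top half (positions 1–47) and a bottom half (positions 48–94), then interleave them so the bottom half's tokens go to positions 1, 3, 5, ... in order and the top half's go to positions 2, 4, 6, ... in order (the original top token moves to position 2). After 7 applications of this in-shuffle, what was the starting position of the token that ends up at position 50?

85

Work backwards from position 50, undoing one in-shuffle at a time:
50 ← 25 ← 60 ← 30 ← 15 ← 55 ← 75 ← 85
So the token now at position 50 started at position 85.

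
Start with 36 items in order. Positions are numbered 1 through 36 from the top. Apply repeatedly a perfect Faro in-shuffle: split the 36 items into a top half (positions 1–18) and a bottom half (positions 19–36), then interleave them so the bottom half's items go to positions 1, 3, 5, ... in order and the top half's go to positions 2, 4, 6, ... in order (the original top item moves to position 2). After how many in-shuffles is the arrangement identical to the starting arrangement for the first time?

36

The in-shuffle permutes the 36 positions with cycle lengths [36].
Every item is home exactly when every cycle has completed a whole number of laps, i.e. after lcm(36) = 36 in-shuffles.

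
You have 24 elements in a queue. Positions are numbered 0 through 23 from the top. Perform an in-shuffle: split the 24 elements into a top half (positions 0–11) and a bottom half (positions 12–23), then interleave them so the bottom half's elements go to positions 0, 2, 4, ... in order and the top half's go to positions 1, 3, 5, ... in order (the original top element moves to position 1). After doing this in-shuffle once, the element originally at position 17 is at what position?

Track the element's position through each in-shuffle:
17 → 10

10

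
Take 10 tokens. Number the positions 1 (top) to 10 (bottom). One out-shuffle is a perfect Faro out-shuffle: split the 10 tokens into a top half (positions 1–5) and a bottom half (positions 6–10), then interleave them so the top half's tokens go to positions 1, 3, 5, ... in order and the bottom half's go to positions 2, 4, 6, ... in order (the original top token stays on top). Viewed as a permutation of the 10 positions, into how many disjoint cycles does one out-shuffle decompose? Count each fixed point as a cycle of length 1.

Trace each unvisited position around until it returns:
(1) (2 3 5 9 8 6) (4 7) (10)
4 cycles in total.

4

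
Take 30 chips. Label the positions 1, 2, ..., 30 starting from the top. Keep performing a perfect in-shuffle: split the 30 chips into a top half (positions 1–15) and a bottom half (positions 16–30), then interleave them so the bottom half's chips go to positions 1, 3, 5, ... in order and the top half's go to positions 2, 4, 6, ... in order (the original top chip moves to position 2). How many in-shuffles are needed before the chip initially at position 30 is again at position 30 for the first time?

Follow position 30 under repeated in-shuffles:
30 → 29 → 27 → 23 → 15 → 30
It first returns after 5 in-shuffles.

5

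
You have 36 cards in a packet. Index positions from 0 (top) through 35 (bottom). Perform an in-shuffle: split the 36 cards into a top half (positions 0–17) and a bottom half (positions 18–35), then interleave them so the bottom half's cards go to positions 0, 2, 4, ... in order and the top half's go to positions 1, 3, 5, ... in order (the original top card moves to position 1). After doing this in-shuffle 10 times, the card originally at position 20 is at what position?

Track the card's position through each in-shuffle:
20 → 4 → 9 → 19 → 2 → 5 → 11 → 23 → 10 → 21 → 6

6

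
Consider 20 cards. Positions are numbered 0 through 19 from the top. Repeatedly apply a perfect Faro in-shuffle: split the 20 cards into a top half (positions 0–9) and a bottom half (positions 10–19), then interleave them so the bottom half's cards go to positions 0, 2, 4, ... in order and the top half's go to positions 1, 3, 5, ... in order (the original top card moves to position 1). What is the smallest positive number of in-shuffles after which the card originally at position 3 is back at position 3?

6

Follow position 3 under repeated in-shuffles:
3 → 7 → 15 → 10 → 0 → 1 → 3
It first returns after 6 in-shuffles.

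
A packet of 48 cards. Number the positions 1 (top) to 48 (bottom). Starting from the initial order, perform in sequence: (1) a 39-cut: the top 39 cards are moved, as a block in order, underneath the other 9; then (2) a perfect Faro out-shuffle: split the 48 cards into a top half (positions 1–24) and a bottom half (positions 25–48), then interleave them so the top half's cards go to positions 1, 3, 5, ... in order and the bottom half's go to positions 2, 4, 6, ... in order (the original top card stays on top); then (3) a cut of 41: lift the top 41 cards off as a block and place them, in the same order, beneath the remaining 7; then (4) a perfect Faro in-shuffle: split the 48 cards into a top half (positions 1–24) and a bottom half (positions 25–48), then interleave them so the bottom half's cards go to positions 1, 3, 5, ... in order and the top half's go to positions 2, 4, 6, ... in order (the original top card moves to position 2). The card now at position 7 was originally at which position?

2

Undo the operations in reverse order, starting from position 7:
  undo op 4 (in-shuffle, from bottom half): 7 ← 28
  undo op 3 (cut 41): 28 ← 21
  undo op 2 (out-shuffle, from top half): 21 ← 11
  undo op 1 (cut 39): 11 ← 2
So the card at position 7 came from original position 2.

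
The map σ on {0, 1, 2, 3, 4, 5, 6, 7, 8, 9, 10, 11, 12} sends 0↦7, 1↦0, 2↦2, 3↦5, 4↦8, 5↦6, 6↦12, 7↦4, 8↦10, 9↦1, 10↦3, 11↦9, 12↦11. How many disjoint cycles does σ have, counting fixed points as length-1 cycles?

Cycle decomposition: (0 7 4 8 10 3 5 6 12 11 9 1) (2).
2 cycles.

2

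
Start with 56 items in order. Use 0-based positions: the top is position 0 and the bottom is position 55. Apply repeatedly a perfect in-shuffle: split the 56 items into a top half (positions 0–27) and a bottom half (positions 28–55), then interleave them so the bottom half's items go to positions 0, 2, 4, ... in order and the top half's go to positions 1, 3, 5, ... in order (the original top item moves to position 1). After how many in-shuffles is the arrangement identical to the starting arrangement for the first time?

18

The in-shuffle permutes the 56 positions with cycle lengths [2, 18, 18, 18].
Every item is home exactly when every cycle has completed a whole number of laps, i.e. after lcm(2, 18) = 18 in-shuffles.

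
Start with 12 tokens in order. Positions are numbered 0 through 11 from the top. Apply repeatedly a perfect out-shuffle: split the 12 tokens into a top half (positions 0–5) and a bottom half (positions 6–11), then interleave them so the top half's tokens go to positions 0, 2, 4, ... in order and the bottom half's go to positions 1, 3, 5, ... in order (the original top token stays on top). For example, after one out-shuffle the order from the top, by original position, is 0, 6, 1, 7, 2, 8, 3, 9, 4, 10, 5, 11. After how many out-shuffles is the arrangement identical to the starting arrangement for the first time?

The out-shuffle permutes the 12 positions with cycle lengths [1, 1, 10].
Every token is home exactly when every cycle has completed a whole number of laps, i.e. after lcm(1, 10) = 10 out-shuffles.

10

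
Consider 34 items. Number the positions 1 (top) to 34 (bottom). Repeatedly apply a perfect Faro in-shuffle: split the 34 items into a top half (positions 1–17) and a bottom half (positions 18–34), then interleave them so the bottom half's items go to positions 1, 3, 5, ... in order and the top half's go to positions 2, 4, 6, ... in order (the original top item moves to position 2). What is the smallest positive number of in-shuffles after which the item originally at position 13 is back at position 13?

12

Follow position 13 under repeated in-shuffles:
13 → 26 → 17 → 34 → 33 → 31 → 27 → 19 → 3 → 6 → 12 → 24 → 13
It first returns after 12 in-shuffles.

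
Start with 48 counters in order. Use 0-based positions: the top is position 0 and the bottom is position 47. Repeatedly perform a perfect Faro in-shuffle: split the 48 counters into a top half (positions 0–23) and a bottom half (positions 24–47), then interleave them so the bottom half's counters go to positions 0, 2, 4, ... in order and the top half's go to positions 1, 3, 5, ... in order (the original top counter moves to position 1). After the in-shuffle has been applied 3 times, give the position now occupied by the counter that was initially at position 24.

3

Track the counter's position through each in-shuffle:
24 → 0 → 1 → 3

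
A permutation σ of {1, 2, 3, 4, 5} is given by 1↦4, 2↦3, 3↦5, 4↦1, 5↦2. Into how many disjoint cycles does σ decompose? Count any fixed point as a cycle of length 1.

2

Cycle decomposition: (1 4) (2 3 5).
2 cycles.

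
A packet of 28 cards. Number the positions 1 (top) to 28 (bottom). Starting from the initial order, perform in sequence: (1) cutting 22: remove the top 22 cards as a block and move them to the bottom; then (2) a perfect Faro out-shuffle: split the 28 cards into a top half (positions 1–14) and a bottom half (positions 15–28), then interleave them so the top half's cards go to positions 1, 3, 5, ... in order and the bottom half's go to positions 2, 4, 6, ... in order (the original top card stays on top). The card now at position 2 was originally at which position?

Undo the operations in reverse order, starting from position 2:
  undo op 2 (out-shuffle, from bottom half): 2 ← 15
  undo op 1 (cut 22): 15 ← 9
So the card at position 2 came from original position 9.

9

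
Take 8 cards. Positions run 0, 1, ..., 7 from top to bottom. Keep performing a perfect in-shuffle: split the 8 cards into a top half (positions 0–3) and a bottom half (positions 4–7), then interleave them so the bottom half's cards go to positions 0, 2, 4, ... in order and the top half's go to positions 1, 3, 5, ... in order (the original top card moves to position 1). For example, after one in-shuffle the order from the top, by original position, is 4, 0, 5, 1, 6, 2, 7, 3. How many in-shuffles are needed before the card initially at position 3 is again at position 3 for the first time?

6

Follow position 3 under repeated in-shuffles:
3 → 7 → 6 → 4 → 0 → 1 → 3
It first returns after 6 in-shuffles.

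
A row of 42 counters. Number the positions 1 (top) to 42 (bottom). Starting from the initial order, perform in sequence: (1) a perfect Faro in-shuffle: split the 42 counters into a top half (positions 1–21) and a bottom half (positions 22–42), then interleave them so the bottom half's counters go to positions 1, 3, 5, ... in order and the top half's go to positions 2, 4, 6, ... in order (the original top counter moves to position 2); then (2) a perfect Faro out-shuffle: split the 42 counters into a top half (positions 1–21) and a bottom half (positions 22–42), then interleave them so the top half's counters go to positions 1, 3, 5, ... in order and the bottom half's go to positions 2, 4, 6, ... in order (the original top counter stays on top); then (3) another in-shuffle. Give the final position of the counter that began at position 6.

3

Track the counter from position 6 forward through each operation:
  after op 1 (in-shuffle): 6 → 12
  after op 2 (out-shuffle): 12 → 23
  after op 3 (in-shuffle): 23 → 3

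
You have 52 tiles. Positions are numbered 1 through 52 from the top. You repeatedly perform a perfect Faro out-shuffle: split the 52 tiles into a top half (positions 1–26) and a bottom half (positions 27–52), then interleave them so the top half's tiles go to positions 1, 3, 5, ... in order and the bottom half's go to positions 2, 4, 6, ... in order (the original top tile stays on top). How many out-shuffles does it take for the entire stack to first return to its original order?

8

The out-shuffle permutes the 52 positions with cycle lengths [1, 1, 2, 8, 8, 8, 8, 8, 8].
Every tile is home exactly when every cycle has completed a whole number of laps, i.e. after lcm(1, 2, 8) = 8 out-shuffles.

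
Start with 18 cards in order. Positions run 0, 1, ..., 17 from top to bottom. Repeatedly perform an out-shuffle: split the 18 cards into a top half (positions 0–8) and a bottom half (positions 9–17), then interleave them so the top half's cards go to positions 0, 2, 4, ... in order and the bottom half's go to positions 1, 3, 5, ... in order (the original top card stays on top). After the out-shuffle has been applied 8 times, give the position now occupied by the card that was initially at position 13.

13

Track the card's position through each out-shuffle:
13 → 9 → 1 → 2 → 4 → 8 → 16 → 15 → 13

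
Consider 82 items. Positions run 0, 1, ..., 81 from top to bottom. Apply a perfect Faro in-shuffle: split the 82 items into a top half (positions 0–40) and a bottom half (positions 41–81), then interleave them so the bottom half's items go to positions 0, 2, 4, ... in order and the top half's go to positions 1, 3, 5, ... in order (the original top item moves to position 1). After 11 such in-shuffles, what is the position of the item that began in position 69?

18

Track the item's position through each in-shuffle:
69 → 56 → 30 → 61 → 40 → 81 → 80 → 78 → 74 → 66 → 50 → 18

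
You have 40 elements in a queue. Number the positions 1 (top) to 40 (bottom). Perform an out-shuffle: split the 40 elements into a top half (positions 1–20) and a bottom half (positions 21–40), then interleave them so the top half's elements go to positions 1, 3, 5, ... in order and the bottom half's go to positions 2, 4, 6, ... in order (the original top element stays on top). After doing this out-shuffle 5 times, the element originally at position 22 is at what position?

10

Track the element's position through each out-shuffle:
22 → 4 → 7 → 13 → 25 → 10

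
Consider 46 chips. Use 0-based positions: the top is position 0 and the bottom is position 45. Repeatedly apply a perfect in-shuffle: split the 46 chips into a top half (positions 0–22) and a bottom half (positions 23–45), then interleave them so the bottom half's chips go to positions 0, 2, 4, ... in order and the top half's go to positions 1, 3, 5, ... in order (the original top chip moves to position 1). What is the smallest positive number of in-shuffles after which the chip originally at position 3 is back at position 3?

23

Follow position 3 under repeated in-shuffles:
3 → 7 → 15 → 31 → 16 → 33 → 20 → 41 → ... → 3 (length 23)
It first returns after 23 in-shuffles.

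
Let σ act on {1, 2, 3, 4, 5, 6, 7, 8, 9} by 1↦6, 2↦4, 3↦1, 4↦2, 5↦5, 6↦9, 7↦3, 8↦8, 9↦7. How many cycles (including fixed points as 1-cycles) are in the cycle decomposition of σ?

Cycle decomposition: (1 6 9 7 3) (2 4) (5) (8).
4 cycles.

4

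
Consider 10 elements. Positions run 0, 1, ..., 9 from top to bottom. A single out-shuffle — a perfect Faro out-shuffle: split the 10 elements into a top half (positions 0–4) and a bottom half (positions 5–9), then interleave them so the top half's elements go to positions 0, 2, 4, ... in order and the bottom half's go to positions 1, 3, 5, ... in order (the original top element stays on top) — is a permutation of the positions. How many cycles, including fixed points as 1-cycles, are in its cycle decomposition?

4

Trace each unvisited position around until it returns:
(0) (1 2 4 8 7 5) (3 6) (9)
4 cycles in total.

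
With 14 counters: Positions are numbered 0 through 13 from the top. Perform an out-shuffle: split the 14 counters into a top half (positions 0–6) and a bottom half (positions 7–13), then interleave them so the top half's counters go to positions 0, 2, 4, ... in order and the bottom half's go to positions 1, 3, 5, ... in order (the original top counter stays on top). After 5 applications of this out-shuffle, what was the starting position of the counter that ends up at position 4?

5

Work backwards from position 4, undoing one out-shuffle at a time:
4 ← 2 ← 1 ← 7 ← 10 ← 5
So the counter now at position 4 started at position 5.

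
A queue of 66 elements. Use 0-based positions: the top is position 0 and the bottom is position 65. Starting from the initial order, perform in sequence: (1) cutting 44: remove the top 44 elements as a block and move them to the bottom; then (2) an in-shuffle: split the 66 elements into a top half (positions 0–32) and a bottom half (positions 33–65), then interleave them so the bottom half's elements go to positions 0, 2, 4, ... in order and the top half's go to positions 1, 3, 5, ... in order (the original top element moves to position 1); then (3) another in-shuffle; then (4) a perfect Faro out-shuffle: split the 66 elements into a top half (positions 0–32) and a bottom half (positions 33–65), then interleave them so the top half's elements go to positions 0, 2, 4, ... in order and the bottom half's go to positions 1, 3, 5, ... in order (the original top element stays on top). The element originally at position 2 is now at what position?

Track the element from position 2 forward through each operation:
  after op 1 (cut 44): 2 → 24
  after op 2 (in-shuffle): 24 → 49
  after op 3 (in-shuffle): 49 → 32
  after op 4 (out-shuffle): 32 → 64

64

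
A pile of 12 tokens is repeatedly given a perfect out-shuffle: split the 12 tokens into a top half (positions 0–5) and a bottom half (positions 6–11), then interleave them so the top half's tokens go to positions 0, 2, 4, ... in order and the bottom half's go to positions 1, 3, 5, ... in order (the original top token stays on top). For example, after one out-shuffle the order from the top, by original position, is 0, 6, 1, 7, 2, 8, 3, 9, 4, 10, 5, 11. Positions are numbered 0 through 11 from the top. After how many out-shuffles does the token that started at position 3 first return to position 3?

10

Follow position 3 under repeated out-shuffles:
3 → 6 → 1 → 2 → 4 → 8 → 5 → 10 → 9 → 7 → 3
It first returns after 10 out-shuffles.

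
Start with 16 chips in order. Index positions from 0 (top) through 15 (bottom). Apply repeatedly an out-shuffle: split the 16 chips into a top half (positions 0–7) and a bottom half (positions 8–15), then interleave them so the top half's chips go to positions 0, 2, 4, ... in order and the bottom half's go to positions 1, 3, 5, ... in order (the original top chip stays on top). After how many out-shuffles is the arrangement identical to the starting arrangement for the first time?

The out-shuffle permutes the 16 positions with cycle lengths [1, 1, 2, 4, 4, 4].
Every chip is home exactly when every cycle has completed a whole number of laps, i.e. after lcm(1, 2, 4) = 4 out-shuffles.

4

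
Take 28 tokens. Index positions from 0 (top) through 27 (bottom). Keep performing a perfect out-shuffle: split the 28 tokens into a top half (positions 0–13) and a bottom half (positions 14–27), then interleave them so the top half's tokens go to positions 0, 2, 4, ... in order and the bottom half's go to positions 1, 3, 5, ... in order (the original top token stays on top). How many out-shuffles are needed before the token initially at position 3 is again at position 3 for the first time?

6

Follow position 3 under repeated out-shuffles:
3 → 6 → 12 → 24 → 21 → 15 → 3
It first returns after 6 out-shuffles.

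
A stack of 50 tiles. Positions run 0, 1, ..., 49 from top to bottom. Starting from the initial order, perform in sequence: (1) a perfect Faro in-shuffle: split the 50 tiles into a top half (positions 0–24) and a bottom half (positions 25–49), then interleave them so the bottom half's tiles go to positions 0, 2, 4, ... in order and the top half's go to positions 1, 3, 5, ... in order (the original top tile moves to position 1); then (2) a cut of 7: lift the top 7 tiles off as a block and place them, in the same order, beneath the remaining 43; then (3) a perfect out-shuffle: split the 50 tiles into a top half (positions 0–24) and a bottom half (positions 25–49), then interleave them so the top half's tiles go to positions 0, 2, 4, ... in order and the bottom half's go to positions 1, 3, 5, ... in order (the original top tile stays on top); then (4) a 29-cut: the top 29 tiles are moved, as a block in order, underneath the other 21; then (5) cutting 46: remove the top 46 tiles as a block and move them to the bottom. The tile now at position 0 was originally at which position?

Undo the operations in reverse order, starting from position 0:
  undo op 5 (cut 46): 0 ← 46
  undo op 4 (cut 29): 46 ← 25
  undo op 3 (out-shuffle, from bottom half): 25 ← 37
  undo op 2 (cut 7): 37 ← 44
  undo op 1 (in-shuffle, from bottom half): 44 ← 47
So the tile at position 0 came from original position 47.

47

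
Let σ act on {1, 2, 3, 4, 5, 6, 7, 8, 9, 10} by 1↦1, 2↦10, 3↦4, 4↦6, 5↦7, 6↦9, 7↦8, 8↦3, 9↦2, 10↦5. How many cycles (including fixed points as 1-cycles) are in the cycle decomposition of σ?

Cycle decomposition: (1) (2 10 5 7 8 3 4 6 9).
2 cycles.

2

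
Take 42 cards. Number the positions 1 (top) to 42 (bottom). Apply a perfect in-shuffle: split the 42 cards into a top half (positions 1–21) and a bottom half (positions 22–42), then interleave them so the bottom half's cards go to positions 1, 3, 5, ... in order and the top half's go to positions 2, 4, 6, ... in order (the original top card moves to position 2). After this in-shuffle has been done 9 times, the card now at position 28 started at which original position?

36

Work backwards from position 28, undoing one in-shuffle at a time:
28 ← 14 ← 7 ← 25 ← 34 ← 17 ← 30 ← 15 ← 29 ← 36
So the card now at position 28 started at position 36.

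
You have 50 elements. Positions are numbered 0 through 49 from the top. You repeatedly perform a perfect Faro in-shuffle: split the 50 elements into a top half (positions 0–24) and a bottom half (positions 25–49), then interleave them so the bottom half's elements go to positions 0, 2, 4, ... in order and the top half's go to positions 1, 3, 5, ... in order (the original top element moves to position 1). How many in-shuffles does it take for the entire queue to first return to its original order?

8

The in-shuffle permutes the 50 positions with cycle lengths [2, 8, 8, 8, 8, 8, 8].
Every element is home exactly when every cycle has completed a whole number of laps, i.e. after lcm(2, 8) = 8 in-shuffles.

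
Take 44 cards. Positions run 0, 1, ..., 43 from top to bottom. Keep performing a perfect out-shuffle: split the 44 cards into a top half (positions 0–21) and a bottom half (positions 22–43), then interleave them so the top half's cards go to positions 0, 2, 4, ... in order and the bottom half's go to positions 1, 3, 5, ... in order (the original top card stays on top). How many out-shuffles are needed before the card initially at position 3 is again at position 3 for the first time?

Follow position 3 under repeated out-shuffles:
3 → 6 → 12 → 24 → 5 → 10 → 20 → 40 → 37 → 31 → 19 → 38 → 33 → 23 → 3
It first returns after 14 out-shuffles.

14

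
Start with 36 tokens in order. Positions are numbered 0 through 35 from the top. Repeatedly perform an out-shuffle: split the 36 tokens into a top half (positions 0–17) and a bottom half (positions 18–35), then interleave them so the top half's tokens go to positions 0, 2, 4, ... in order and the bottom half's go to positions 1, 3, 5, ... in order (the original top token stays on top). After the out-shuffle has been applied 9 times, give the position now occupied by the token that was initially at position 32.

Track the token's position through each out-shuffle:
32 → 29 → 23 → 11 → 22 → 9 → 18 → 1 → 2 → 4

4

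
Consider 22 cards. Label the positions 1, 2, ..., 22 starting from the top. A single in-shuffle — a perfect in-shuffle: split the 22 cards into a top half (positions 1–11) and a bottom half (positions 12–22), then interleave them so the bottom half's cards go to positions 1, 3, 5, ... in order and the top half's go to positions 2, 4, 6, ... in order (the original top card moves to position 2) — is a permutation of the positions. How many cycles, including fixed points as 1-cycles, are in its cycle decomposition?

Trace each unvisited position around until it returns:
(1 2 4 8 16 9 ... len 11) (5 10 20 17 11 22 ... len 11)
2 cycles in total.

2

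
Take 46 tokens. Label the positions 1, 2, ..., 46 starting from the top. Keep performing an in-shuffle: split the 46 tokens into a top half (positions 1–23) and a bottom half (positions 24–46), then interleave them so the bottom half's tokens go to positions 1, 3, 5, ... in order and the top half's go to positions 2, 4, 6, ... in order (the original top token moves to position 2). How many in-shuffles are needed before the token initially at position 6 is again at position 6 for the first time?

23

Follow position 6 under repeated in-shuffles:
6 → 12 → 24 → 1 → 2 → 4 → 8 → 16 → ... → 6 (length 23)
It first returns after 23 in-shuffles.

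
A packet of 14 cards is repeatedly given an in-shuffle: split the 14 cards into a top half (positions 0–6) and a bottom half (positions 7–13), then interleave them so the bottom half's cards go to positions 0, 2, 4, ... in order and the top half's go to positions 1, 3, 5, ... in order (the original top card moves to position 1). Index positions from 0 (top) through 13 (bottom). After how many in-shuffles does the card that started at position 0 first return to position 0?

Follow position 0 under repeated in-shuffles:
0 → 1 → 3 → 7 → 0
It first returns after 4 in-shuffles.

4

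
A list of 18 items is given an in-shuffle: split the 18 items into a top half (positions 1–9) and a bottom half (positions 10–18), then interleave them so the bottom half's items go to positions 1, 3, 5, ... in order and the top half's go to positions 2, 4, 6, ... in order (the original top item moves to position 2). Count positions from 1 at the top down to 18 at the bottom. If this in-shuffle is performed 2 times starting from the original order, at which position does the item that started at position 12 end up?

10

Track the item's position through each in-shuffle:
12 → 5 → 10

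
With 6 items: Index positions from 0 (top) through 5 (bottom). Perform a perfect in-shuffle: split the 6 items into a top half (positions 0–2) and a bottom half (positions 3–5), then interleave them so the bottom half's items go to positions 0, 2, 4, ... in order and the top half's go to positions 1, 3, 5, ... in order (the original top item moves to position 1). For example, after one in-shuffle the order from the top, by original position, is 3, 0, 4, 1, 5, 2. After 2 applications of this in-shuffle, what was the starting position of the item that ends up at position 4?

2

Work backwards from position 4, undoing one in-shuffle at a time:
4 ← 5 ← 2
So the item now at position 4 started at position 2.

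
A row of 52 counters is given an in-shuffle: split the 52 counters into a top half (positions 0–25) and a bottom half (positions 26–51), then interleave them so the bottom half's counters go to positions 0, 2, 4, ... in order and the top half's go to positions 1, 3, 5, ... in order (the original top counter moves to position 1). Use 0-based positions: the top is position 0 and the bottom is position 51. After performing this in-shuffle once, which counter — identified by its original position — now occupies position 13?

Work backwards from position 13, undoing one in-shuffle at a time:
13 ← 6
So the counter now at position 13 started at position 6.

6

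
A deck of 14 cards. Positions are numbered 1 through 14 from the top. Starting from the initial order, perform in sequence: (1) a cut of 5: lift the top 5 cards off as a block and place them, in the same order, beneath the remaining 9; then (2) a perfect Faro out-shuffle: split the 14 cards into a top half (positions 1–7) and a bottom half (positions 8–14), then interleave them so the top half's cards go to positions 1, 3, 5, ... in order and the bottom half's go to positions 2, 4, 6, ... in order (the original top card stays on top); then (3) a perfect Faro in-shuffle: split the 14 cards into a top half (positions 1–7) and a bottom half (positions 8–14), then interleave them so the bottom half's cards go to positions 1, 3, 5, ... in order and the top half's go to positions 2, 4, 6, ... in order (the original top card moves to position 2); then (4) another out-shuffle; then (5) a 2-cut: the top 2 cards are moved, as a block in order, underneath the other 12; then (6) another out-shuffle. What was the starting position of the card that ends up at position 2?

Undo the operations in reverse order, starting from position 2:
  undo op 6 (out-shuffle, from bottom half): 2 ← 8
  undo op 5 (cut 2): 8 ← 10
  undo op 4 (out-shuffle, from bottom half): 10 ← 12
  undo op 3 (in-shuffle, from top half): 12 ← 6
  undo op 2 (out-shuffle, from bottom half): 6 ← 10
  undo op 1 (cut 5): 10 ← 1
So the card at position 2 came from original position 1.

1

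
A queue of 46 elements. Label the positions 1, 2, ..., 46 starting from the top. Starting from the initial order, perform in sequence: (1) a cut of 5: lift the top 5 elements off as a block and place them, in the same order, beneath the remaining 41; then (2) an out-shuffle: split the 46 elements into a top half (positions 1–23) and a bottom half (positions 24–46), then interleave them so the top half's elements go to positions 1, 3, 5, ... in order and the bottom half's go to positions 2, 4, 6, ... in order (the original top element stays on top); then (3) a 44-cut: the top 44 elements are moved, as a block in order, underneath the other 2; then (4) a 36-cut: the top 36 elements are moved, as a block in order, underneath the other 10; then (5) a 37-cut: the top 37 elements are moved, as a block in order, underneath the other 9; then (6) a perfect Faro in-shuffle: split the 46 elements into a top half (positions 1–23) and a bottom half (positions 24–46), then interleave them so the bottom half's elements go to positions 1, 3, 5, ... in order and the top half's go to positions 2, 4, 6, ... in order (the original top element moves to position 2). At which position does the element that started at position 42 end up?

6

Track the element from position 42 forward through each operation:
  after op 1 (cut 5): 42 → 37
  after op 2 (out-shuffle): 37 → 28
  after op 3 (cut 44): 28 → 30
  after op 4 (cut 36): 30 → 40
  after op 5 (cut 37): 40 → 3
  after op 6 (in-shuffle): 3 → 6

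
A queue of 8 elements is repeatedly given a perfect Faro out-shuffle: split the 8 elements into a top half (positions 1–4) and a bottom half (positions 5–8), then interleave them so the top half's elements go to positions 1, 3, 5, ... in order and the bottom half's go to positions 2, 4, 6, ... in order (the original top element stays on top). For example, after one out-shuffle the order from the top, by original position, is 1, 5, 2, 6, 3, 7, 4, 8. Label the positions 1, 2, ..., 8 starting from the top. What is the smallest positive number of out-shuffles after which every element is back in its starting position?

The out-shuffle permutes the 8 positions with cycle lengths [1, 1, 3, 3].
Every element is home exactly when every cycle has completed a whole number of laps, i.e. after lcm(1, 3) = 3 out-shuffles.

3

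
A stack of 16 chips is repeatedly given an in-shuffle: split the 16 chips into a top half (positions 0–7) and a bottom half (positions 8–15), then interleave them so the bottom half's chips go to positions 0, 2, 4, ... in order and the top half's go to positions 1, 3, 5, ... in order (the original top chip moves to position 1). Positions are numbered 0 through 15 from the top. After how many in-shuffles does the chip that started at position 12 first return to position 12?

8

Follow position 12 under repeated in-shuffles:
12 → 8 → 0 → 1 → 3 → 7 → 15 → 14 → 12
It first returns after 8 in-shuffles.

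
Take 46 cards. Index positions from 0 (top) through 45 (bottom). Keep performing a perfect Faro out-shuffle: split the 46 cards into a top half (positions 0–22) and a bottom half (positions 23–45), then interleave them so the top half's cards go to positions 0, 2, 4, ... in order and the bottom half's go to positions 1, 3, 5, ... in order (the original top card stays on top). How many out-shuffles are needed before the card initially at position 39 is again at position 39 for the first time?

4

Follow position 39 under repeated out-shuffles:
39 → 33 → 21 → 42 → 39
It first returns after 4 out-shuffles.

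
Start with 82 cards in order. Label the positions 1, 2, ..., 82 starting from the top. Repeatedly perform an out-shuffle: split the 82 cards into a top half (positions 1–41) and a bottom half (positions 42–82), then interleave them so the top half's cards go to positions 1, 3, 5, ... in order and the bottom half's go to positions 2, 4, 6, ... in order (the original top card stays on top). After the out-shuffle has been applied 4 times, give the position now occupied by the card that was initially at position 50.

Track the card's position through each out-shuffle:
50 → 18 → 35 → 69 → 56

56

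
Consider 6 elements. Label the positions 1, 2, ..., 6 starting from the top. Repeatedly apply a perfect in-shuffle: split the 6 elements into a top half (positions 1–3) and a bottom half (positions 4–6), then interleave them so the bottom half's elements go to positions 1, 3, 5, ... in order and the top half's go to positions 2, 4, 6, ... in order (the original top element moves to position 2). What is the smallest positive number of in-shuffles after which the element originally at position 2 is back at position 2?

Follow position 2 under repeated in-shuffles:
2 → 4 → 1 → 2
It first returns after 3 in-shuffles.

3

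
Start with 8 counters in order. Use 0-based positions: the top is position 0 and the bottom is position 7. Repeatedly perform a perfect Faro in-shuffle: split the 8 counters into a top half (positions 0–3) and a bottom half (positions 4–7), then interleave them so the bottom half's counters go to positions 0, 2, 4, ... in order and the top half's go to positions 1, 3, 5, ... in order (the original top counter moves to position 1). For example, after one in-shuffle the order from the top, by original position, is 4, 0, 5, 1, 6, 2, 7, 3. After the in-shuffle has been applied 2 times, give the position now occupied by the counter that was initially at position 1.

Track the counter's position through each in-shuffle:
1 → 3 → 7

7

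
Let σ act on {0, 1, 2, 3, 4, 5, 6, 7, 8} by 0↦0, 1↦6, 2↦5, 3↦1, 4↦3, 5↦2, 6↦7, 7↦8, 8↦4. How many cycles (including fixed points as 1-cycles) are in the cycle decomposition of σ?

3

Cycle decomposition: (0) (1 6 7 8 4 3) (2 5).
3 cycles.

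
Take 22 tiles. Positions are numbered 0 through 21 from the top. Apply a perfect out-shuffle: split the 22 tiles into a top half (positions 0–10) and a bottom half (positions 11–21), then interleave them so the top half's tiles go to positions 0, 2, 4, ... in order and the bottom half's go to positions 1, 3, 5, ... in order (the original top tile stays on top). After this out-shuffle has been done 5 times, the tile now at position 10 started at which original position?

20

Work backwards from position 10, undoing one out-shuffle at a time:
10 ← 5 ← 13 ← 17 ← 19 ← 20
So the tile now at position 10 started at position 20.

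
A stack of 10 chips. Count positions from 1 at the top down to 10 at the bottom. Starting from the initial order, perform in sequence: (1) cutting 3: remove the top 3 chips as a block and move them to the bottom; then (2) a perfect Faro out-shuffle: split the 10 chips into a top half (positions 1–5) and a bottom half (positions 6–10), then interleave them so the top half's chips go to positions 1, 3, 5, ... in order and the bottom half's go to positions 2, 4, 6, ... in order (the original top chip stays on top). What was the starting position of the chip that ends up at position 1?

4

Undo the operations in reverse order, starting from position 1:
  undo op 2 (out-shuffle, from top half): 1 ← 1
  undo op 1 (cut 3): 1 ← 4
So the chip at position 1 came from original position 4.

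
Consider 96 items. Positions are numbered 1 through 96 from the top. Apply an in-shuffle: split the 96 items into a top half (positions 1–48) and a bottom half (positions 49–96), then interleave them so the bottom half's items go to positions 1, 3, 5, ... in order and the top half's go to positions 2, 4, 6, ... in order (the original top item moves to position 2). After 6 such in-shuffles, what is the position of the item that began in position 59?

Track the item's position through each in-shuffle:
59 → 21 → 42 → 84 → 71 → 45 → 90

90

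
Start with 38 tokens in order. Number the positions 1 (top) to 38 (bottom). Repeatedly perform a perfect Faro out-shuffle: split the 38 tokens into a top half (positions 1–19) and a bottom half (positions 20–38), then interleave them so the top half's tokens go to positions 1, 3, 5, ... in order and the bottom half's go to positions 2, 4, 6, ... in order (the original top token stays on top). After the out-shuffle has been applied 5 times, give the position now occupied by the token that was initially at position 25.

29

Track the token's position through each out-shuffle:
25 → 12 → 23 → 8 → 15 → 29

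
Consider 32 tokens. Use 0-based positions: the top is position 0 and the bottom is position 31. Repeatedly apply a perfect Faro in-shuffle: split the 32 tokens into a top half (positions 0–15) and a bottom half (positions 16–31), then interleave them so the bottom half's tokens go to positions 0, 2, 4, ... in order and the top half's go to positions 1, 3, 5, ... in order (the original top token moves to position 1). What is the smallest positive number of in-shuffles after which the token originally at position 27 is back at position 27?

10

Follow position 27 under repeated in-shuffles:
27 → 22 → 12 → 25 → 18 → 4 → 9 → 19 → 6 → 13 → 27
It first returns after 10 in-shuffles.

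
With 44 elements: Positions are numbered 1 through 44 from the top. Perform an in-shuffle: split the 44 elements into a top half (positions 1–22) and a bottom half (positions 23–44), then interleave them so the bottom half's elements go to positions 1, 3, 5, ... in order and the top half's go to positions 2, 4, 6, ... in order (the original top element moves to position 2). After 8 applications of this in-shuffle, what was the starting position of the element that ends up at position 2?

Work backwards from position 2, undoing one in-shuffle at a time:
2 ← 1 ← 23 ← 34 ← 17 ← 31 ← 38 ← 19 ← 32
So the element now at position 2 started at position 32.

32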